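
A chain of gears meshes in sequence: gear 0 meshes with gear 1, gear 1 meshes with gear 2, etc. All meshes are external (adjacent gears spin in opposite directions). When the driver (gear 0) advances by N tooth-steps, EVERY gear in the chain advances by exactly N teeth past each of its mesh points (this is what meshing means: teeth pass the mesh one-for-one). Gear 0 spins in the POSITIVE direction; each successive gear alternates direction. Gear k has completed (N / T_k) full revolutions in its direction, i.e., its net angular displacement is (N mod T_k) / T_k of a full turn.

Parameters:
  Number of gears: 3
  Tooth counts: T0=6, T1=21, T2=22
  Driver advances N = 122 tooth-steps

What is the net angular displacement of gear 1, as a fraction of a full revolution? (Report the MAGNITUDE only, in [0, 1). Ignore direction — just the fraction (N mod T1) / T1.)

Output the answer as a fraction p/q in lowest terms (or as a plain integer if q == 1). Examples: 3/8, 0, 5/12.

Answer: 17/21

Derivation:
Chain of 3 gears, tooth counts: [6, 21, 22]
  gear 0: T0=6, direction=positive, advance = 122 mod 6 = 2 teeth = 2/6 turn
  gear 1: T1=21, direction=negative, advance = 122 mod 21 = 17 teeth = 17/21 turn
  gear 2: T2=22, direction=positive, advance = 122 mod 22 = 12 teeth = 12/22 turn
Gear 1: 122 mod 21 = 17
Fraction = 17 / 21 = 17/21 (gcd(17,21)=1) = 17/21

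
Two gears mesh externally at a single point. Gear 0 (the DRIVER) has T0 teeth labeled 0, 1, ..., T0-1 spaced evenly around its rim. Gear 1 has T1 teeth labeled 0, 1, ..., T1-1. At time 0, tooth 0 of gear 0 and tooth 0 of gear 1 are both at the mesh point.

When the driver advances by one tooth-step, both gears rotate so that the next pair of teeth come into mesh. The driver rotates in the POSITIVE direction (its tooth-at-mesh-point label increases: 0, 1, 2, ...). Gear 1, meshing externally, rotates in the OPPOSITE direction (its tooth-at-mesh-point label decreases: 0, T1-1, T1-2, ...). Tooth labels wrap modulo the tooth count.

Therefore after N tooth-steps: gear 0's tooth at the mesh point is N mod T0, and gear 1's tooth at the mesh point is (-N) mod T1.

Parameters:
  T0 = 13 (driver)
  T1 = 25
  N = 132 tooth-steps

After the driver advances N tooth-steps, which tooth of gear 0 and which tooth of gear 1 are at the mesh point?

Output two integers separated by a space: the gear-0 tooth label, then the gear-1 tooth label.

Gear 0 (driver, T0=13): tooth at mesh = N mod T0
  132 = 10 * 13 + 2, so 132 mod 13 = 2
  gear 0 tooth = 2
Gear 1 (driven, T1=25): tooth at mesh = (-N) mod T1
  132 = 5 * 25 + 7, so 132 mod 25 = 7
  (-132) mod 25 = (-7) mod 25 = 25 - 7 = 18
Mesh after 132 steps: gear-0 tooth 2 meets gear-1 tooth 18

Answer: 2 18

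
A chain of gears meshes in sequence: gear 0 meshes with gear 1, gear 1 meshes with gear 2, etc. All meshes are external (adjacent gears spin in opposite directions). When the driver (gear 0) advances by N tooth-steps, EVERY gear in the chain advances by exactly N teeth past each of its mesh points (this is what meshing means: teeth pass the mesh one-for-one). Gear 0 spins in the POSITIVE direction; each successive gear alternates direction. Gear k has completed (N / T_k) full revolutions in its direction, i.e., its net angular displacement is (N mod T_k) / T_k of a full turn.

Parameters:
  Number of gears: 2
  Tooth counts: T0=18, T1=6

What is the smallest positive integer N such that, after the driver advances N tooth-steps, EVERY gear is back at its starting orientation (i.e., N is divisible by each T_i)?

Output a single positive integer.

Gear k returns to start when N is a multiple of T_k.
All gears at start simultaneously when N is a common multiple of [18, 6]; the smallest such N is lcm(18, 6).
Start: lcm = T0 = 18
Fold in T1=6: gcd(18, 6) = 6; lcm(18, 6) = 18 * 6 / 6 = 108 / 6 = 18
Full cycle length = 18

Answer: 18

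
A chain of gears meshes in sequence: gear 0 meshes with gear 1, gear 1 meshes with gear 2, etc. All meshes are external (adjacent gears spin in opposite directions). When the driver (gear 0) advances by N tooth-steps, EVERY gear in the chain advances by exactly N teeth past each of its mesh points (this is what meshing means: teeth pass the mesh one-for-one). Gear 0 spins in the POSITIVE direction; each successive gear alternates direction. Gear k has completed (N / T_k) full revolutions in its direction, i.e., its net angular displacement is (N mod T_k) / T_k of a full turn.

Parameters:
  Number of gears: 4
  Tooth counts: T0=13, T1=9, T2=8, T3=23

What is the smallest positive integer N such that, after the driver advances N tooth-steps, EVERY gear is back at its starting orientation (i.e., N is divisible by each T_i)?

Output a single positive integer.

Answer: 21528

Derivation:
Gear k returns to start when N is a multiple of T_k.
All gears at start simultaneously when N is a common multiple of [13, 9, 8, 23]; the smallest such N is lcm(13, 9, 8, 23).
Start: lcm = T0 = 13
Fold in T1=9: gcd(13, 9) = 1; lcm(13, 9) = 13 * 9 / 1 = 117 / 1 = 117
Fold in T2=8: gcd(117, 8) = 1; lcm(117, 8) = 117 * 8 / 1 = 936 / 1 = 936
Fold in T3=23: gcd(936, 23) = 1; lcm(936, 23) = 936 * 23 / 1 = 21528 / 1 = 21528
Full cycle length = 21528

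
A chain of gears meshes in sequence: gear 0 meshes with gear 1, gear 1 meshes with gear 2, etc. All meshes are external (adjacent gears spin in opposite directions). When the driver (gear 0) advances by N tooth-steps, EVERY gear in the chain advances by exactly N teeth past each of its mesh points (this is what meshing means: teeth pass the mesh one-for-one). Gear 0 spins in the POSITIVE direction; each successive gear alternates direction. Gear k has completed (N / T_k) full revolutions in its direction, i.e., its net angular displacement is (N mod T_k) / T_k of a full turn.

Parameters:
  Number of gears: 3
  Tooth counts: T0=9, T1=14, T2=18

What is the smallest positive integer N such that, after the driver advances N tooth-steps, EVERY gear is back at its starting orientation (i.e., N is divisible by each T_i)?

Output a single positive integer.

Answer: 126

Derivation:
Gear k returns to start when N is a multiple of T_k.
All gears at start simultaneously when N is a common multiple of [9, 14, 18]; the smallest such N is lcm(9, 14, 18).
Start: lcm = T0 = 9
Fold in T1=14: gcd(9, 14) = 1; lcm(9, 14) = 9 * 14 / 1 = 126 / 1 = 126
Fold in T2=18: gcd(126, 18) = 18; lcm(126, 18) = 126 * 18 / 18 = 2268 / 18 = 126
Full cycle length = 126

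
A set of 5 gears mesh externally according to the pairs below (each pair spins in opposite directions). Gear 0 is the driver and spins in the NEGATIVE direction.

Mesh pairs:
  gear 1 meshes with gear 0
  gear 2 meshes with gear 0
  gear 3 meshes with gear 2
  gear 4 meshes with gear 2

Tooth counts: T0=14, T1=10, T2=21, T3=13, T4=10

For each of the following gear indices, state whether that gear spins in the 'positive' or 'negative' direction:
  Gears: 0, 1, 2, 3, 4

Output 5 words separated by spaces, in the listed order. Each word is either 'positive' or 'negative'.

Gear 0 (driver): negative (depth 0)
  gear 1: meshes with gear 0 -> depth 1 -> positive (opposite of gear 0)
  gear 2: meshes with gear 0 -> depth 1 -> positive (opposite of gear 0)
  gear 3: meshes with gear 2 -> depth 2 -> negative (opposite of gear 2)
  gear 4: meshes with gear 2 -> depth 2 -> negative (opposite of gear 2)
Queried indices 0, 1, 2, 3, 4 -> negative, positive, positive, negative, negative

Answer: negative positive positive negative negative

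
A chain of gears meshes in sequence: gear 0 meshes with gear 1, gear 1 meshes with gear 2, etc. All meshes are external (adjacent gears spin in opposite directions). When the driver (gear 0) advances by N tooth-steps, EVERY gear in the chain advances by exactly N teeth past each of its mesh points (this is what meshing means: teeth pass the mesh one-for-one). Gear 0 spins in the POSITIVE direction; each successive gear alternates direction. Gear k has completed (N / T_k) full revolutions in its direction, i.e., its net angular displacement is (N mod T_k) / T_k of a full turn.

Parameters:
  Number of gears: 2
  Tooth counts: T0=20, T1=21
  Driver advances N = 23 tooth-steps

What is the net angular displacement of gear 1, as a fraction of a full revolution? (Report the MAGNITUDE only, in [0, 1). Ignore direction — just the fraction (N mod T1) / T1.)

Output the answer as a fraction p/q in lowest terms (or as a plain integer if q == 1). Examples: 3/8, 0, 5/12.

Answer: 2/21

Derivation:
Chain of 2 gears, tooth counts: [20, 21]
  gear 0: T0=20, direction=positive, advance = 23 mod 20 = 3 teeth = 3/20 turn
  gear 1: T1=21, direction=negative, advance = 23 mod 21 = 2 teeth = 2/21 turn
Gear 1: 23 mod 21 = 2
Fraction = 2 / 21 = 2/21 (gcd(2,21)=1) = 2/21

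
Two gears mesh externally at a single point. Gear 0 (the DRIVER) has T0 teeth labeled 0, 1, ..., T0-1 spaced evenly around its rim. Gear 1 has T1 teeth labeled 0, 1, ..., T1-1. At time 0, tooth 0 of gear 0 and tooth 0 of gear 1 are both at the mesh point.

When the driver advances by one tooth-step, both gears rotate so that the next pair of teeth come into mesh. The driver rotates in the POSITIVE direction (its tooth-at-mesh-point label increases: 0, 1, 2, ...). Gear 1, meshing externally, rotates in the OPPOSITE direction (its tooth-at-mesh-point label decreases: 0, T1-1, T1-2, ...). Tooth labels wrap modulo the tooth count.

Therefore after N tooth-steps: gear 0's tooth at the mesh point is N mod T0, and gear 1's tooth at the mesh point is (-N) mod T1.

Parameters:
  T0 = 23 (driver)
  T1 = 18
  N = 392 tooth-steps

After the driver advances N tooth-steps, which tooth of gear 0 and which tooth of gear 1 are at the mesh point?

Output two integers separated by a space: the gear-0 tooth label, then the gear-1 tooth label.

Answer: 1 4

Derivation:
Gear 0 (driver, T0=23): tooth at mesh = N mod T0
  392 = 17 * 23 + 1, so 392 mod 23 = 1
  gear 0 tooth = 1
Gear 1 (driven, T1=18): tooth at mesh = (-N) mod T1
  392 = 21 * 18 + 14, so 392 mod 18 = 14
  (-392) mod 18 = (-14) mod 18 = 18 - 14 = 4
Mesh after 392 steps: gear-0 tooth 1 meets gear-1 tooth 4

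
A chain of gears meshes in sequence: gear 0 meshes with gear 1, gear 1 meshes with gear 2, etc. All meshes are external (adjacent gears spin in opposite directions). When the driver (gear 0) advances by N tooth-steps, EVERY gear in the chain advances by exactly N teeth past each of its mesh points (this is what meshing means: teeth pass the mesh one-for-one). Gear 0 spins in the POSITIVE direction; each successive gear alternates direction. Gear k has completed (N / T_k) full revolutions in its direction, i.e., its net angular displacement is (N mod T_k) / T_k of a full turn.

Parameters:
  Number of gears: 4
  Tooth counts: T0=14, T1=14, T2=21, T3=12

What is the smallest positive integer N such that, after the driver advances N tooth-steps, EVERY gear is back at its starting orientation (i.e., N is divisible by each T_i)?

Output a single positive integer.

Gear k returns to start when N is a multiple of T_k.
All gears at start simultaneously when N is a common multiple of [14, 14, 21, 12]; the smallest such N is lcm(14, 14, 21, 12).
Start: lcm = T0 = 14
Fold in T1=14: gcd(14, 14) = 14; lcm(14, 14) = 14 * 14 / 14 = 196 / 14 = 14
Fold in T2=21: gcd(14, 21) = 7; lcm(14, 21) = 14 * 21 / 7 = 294 / 7 = 42
Fold in T3=12: gcd(42, 12) = 6; lcm(42, 12) = 42 * 12 / 6 = 504 / 6 = 84
Full cycle length = 84

Answer: 84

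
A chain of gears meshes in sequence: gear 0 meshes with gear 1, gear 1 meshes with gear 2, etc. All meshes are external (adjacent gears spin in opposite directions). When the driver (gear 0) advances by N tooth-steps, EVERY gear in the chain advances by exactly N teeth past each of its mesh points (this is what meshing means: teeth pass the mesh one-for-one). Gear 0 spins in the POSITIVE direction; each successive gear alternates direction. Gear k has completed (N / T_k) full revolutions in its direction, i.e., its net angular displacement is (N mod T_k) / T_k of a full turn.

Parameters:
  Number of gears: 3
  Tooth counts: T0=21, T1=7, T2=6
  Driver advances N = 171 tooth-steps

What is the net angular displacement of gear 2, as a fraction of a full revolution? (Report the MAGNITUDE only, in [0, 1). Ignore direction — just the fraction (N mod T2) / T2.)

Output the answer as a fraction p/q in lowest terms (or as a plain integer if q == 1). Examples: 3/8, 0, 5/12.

Answer: 1/2

Derivation:
Chain of 3 gears, tooth counts: [21, 7, 6]
  gear 0: T0=21, direction=positive, advance = 171 mod 21 = 3 teeth = 3/21 turn
  gear 1: T1=7, direction=negative, advance = 171 mod 7 = 3 teeth = 3/7 turn
  gear 2: T2=6, direction=positive, advance = 171 mod 6 = 3 teeth = 3/6 turn
Gear 2: 171 mod 6 = 3
Fraction = 3 / 6 = 1/2 (gcd(3,6)=3) = 1/2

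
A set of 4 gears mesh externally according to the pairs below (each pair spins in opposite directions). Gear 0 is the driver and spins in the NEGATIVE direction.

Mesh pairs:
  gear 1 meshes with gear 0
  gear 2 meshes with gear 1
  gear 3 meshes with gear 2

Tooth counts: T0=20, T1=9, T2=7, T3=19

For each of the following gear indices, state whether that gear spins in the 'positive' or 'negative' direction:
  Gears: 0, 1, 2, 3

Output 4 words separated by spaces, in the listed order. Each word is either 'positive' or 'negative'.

Gear 0 (driver): negative (depth 0)
  gear 1: meshes with gear 0 -> depth 1 -> positive (opposite of gear 0)
  gear 2: meshes with gear 1 -> depth 2 -> negative (opposite of gear 1)
  gear 3: meshes with gear 2 -> depth 3 -> positive (opposite of gear 2)
Queried indices 0, 1, 2, 3 -> negative, positive, negative, positive

Answer: negative positive negative positive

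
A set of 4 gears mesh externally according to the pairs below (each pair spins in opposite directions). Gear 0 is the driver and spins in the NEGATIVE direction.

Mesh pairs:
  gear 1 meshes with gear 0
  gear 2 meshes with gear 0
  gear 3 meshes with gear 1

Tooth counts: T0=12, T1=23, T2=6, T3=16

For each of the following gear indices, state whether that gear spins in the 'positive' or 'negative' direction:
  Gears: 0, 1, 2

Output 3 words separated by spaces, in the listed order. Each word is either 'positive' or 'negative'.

Answer: negative positive positive

Derivation:
Gear 0 (driver): negative (depth 0)
  gear 1: meshes with gear 0 -> depth 1 -> positive (opposite of gear 0)
  gear 2: meshes with gear 0 -> depth 1 -> positive (opposite of gear 0)
  gear 3: meshes with gear 1 -> depth 2 -> negative (opposite of gear 1)
Queried indices 0, 1, 2 -> negative, positive, positive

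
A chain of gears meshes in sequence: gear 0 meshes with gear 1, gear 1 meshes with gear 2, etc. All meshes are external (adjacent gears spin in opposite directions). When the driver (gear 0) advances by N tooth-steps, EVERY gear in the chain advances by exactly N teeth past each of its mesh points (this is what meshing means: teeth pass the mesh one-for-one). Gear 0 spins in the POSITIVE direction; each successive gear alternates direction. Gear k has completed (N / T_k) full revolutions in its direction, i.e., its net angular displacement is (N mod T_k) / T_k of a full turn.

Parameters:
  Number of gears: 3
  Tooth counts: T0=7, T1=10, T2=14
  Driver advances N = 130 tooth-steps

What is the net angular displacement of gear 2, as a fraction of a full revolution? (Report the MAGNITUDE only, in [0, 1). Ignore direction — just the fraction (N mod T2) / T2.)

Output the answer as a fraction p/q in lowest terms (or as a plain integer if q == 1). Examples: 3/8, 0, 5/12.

Answer: 2/7

Derivation:
Chain of 3 gears, tooth counts: [7, 10, 14]
  gear 0: T0=7, direction=positive, advance = 130 mod 7 = 4 teeth = 4/7 turn
  gear 1: T1=10, direction=negative, advance = 130 mod 10 = 0 teeth = 0/10 turn
  gear 2: T2=14, direction=positive, advance = 130 mod 14 = 4 teeth = 4/14 turn
Gear 2: 130 mod 14 = 4
Fraction = 4 / 14 = 2/7 (gcd(4,14)=2) = 2/7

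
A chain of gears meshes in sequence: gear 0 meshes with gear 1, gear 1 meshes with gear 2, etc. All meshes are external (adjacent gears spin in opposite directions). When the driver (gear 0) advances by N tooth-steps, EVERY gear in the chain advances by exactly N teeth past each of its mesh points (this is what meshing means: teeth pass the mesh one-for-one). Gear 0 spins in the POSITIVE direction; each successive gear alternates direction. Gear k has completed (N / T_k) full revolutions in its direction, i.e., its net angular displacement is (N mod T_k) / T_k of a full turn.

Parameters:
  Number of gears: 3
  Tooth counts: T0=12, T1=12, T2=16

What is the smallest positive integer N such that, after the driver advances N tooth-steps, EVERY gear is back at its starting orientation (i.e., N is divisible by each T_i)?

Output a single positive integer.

Gear k returns to start when N is a multiple of T_k.
All gears at start simultaneously when N is a common multiple of [12, 12, 16]; the smallest such N is lcm(12, 12, 16).
Start: lcm = T0 = 12
Fold in T1=12: gcd(12, 12) = 12; lcm(12, 12) = 12 * 12 / 12 = 144 / 12 = 12
Fold in T2=16: gcd(12, 16) = 4; lcm(12, 16) = 12 * 16 / 4 = 192 / 4 = 48
Full cycle length = 48

Answer: 48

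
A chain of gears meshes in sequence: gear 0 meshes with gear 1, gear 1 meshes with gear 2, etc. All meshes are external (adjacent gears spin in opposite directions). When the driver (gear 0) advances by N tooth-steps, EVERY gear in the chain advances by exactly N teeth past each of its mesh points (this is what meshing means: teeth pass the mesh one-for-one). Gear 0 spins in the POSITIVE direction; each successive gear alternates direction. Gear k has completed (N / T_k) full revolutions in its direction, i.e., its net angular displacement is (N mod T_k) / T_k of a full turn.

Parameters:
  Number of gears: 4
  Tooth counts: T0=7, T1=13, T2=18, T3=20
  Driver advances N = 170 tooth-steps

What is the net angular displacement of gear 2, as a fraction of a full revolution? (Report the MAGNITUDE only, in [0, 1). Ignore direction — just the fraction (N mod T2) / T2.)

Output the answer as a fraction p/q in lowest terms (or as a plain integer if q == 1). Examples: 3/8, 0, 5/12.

Answer: 4/9

Derivation:
Chain of 4 gears, tooth counts: [7, 13, 18, 20]
  gear 0: T0=7, direction=positive, advance = 170 mod 7 = 2 teeth = 2/7 turn
  gear 1: T1=13, direction=negative, advance = 170 mod 13 = 1 teeth = 1/13 turn
  gear 2: T2=18, direction=positive, advance = 170 mod 18 = 8 teeth = 8/18 turn
  gear 3: T3=20, direction=negative, advance = 170 mod 20 = 10 teeth = 10/20 turn
Gear 2: 170 mod 18 = 8
Fraction = 8 / 18 = 4/9 (gcd(8,18)=2) = 4/9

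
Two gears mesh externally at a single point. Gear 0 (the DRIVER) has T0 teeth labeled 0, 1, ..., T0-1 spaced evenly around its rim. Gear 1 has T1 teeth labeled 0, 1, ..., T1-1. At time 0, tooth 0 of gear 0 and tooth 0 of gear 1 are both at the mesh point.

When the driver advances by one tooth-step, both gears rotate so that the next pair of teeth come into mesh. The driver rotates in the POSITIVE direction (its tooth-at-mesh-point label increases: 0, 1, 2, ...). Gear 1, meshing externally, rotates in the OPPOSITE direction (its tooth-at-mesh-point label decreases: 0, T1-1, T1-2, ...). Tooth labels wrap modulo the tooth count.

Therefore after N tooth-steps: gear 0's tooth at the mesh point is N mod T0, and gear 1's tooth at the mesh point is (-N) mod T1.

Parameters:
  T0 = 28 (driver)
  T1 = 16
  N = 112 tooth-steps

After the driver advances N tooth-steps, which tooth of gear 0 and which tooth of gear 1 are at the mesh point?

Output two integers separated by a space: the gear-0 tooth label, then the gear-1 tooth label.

Gear 0 (driver, T0=28): tooth at mesh = N mod T0
  112 = 4 * 28 + 0, so 112 mod 28 = 0
  gear 0 tooth = 0
Gear 1 (driven, T1=16): tooth at mesh = (-N) mod T1
  112 = 7 * 16 + 0, so 112 mod 16 = 0
  (-112) mod 16 = 0
Mesh after 112 steps: gear-0 tooth 0 meets gear-1 tooth 0

Answer: 0 0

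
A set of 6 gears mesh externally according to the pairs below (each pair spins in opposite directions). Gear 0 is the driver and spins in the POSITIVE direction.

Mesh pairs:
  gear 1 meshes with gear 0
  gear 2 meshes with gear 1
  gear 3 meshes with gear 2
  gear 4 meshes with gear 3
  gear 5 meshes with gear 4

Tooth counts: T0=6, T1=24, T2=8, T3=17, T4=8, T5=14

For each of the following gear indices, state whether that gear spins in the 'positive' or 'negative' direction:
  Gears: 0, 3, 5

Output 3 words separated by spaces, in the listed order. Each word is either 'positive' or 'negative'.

Answer: positive negative negative

Derivation:
Gear 0 (driver): positive (depth 0)
  gear 1: meshes with gear 0 -> depth 1 -> negative (opposite of gear 0)
  gear 2: meshes with gear 1 -> depth 2 -> positive (opposite of gear 1)
  gear 3: meshes with gear 2 -> depth 3 -> negative (opposite of gear 2)
  gear 4: meshes with gear 3 -> depth 4 -> positive (opposite of gear 3)
  gear 5: meshes with gear 4 -> depth 5 -> negative (opposite of gear 4)
Queried indices 0, 3, 5 -> positive, negative, negative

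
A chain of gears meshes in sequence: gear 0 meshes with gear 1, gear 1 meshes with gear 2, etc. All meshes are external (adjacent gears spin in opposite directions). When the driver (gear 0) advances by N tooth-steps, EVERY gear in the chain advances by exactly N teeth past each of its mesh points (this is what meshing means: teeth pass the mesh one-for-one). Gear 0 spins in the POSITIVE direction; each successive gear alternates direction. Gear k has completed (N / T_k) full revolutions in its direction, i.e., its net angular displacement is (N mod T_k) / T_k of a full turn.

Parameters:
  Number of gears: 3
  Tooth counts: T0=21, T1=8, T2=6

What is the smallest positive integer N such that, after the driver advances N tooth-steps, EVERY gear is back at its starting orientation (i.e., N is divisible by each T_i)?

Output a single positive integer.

Gear k returns to start when N is a multiple of T_k.
All gears at start simultaneously when N is a common multiple of [21, 8, 6]; the smallest such N is lcm(21, 8, 6).
Start: lcm = T0 = 21
Fold in T1=8: gcd(21, 8) = 1; lcm(21, 8) = 21 * 8 / 1 = 168 / 1 = 168
Fold in T2=6: gcd(168, 6) = 6; lcm(168, 6) = 168 * 6 / 6 = 1008 / 6 = 168
Full cycle length = 168

Answer: 168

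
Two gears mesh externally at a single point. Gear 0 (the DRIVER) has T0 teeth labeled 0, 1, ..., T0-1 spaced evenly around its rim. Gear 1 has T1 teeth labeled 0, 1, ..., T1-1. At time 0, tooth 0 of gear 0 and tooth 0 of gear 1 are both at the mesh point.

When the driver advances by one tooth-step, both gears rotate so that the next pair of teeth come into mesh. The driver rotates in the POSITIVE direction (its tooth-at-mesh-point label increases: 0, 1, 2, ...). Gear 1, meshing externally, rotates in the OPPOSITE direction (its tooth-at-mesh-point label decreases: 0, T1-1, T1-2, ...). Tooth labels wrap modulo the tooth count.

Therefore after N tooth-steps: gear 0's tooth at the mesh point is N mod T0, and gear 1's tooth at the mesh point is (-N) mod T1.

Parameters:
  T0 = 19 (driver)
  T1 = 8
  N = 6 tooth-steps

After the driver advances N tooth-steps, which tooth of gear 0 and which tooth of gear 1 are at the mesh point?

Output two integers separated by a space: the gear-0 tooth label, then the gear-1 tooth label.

Gear 0 (driver, T0=19): tooth at mesh = N mod T0
  6 = 0 * 19 + 6, so 6 mod 19 = 6
  gear 0 tooth = 6
Gear 1 (driven, T1=8): tooth at mesh = (-N) mod T1
  6 = 0 * 8 + 6, so 6 mod 8 = 6
  (-6) mod 8 = (-6) mod 8 = 8 - 6 = 2
Mesh after 6 steps: gear-0 tooth 6 meets gear-1 tooth 2

Answer: 6 2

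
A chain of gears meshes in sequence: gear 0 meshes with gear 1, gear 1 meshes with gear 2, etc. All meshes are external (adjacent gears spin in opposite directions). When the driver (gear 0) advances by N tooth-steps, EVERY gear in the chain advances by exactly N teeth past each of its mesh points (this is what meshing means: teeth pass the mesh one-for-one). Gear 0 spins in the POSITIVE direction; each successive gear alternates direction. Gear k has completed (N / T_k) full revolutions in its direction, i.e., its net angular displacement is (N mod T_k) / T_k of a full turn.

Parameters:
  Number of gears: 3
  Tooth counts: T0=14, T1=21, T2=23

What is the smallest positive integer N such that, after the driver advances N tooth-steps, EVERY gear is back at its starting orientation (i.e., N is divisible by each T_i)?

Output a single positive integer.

Answer: 966

Derivation:
Gear k returns to start when N is a multiple of T_k.
All gears at start simultaneously when N is a common multiple of [14, 21, 23]; the smallest such N is lcm(14, 21, 23).
Start: lcm = T0 = 14
Fold in T1=21: gcd(14, 21) = 7; lcm(14, 21) = 14 * 21 / 7 = 294 / 7 = 42
Fold in T2=23: gcd(42, 23) = 1; lcm(42, 23) = 42 * 23 / 1 = 966 / 1 = 966
Full cycle length = 966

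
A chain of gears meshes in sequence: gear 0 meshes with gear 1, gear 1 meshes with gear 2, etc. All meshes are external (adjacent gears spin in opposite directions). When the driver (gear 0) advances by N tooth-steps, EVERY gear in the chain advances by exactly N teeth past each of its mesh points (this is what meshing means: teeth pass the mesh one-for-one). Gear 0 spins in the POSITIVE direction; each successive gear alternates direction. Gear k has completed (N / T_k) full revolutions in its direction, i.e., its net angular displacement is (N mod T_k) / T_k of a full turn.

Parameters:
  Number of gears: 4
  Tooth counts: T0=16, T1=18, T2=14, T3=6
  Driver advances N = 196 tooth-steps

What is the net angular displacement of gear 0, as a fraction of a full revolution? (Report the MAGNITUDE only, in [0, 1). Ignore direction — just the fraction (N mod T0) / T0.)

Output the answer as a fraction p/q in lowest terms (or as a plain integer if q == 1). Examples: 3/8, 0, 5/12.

Answer: 1/4

Derivation:
Chain of 4 gears, tooth counts: [16, 18, 14, 6]
  gear 0: T0=16, direction=positive, advance = 196 mod 16 = 4 teeth = 4/16 turn
  gear 1: T1=18, direction=negative, advance = 196 mod 18 = 16 teeth = 16/18 turn
  gear 2: T2=14, direction=positive, advance = 196 mod 14 = 0 teeth = 0/14 turn
  gear 3: T3=6, direction=negative, advance = 196 mod 6 = 4 teeth = 4/6 turn
Gear 0: 196 mod 16 = 4
Fraction = 4 / 16 = 1/4 (gcd(4,16)=4) = 1/4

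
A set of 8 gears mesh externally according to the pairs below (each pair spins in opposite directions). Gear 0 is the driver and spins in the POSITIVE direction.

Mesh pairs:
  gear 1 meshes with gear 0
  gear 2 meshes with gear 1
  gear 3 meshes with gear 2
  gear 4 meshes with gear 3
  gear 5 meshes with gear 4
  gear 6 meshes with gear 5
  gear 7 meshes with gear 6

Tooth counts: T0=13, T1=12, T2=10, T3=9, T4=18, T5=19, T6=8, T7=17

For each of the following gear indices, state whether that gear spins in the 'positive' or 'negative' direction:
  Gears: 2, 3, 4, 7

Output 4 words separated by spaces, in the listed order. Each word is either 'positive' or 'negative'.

Gear 0 (driver): positive (depth 0)
  gear 1: meshes with gear 0 -> depth 1 -> negative (opposite of gear 0)
  gear 2: meshes with gear 1 -> depth 2 -> positive (opposite of gear 1)
  gear 3: meshes with gear 2 -> depth 3 -> negative (opposite of gear 2)
  gear 4: meshes with gear 3 -> depth 4 -> positive (opposite of gear 3)
  gear 5: meshes with gear 4 -> depth 5 -> negative (opposite of gear 4)
  gear 6: meshes with gear 5 -> depth 6 -> positive (opposite of gear 5)
  gear 7: meshes with gear 6 -> depth 7 -> negative (opposite of gear 6)
Queried indices 2, 3, 4, 7 -> positive, negative, positive, negative

Answer: positive negative positive negative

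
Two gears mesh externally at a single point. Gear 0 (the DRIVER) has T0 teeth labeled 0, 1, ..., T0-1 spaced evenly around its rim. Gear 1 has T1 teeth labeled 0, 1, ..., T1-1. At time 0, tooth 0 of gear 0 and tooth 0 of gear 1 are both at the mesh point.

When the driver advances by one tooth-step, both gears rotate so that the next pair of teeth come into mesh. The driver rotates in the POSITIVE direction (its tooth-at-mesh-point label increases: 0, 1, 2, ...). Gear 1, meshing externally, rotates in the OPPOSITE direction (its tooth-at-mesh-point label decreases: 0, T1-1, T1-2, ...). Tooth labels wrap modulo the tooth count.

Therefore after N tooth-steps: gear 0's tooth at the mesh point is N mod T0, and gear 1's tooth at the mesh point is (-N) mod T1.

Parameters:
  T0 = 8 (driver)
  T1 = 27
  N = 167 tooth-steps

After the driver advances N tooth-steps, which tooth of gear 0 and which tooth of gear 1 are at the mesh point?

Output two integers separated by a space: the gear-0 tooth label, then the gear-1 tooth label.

Gear 0 (driver, T0=8): tooth at mesh = N mod T0
  167 = 20 * 8 + 7, so 167 mod 8 = 7
  gear 0 tooth = 7
Gear 1 (driven, T1=27): tooth at mesh = (-N) mod T1
  167 = 6 * 27 + 5, so 167 mod 27 = 5
  (-167) mod 27 = (-5) mod 27 = 27 - 5 = 22
Mesh after 167 steps: gear-0 tooth 7 meets gear-1 tooth 22

Answer: 7 22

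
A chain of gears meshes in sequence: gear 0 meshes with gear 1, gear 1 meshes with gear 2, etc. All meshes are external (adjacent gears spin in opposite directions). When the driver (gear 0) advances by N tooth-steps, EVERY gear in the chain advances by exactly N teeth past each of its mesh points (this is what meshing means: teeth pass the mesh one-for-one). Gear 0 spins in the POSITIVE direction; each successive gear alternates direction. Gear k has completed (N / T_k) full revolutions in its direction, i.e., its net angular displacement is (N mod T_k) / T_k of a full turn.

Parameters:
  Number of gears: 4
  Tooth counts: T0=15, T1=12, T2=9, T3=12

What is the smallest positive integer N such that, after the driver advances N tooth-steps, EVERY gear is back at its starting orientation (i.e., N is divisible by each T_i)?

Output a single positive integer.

Answer: 180

Derivation:
Gear k returns to start when N is a multiple of T_k.
All gears at start simultaneously when N is a common multiple of [15, 12, 9, 12]; the smallest such N is lcm(15, 12, 9, 12).
Start: lcm = T0 = 15
Fold in T1=12: gcd(15, 12) = 3; lcm(15, 12) = 15 * 12 / 3 = 180 / 3 = 60
Fold in T2=9: gcd(60, 9) = 3; lcm(60, 9) = 60 * 9 / 3 = 540 / 3 = 180
Fold in T3=12: gcd(180, 12) = 12; lcm(180, 12) = 180 * 12 / 12 = 2160 / 12 = 180
Full cycle length = 180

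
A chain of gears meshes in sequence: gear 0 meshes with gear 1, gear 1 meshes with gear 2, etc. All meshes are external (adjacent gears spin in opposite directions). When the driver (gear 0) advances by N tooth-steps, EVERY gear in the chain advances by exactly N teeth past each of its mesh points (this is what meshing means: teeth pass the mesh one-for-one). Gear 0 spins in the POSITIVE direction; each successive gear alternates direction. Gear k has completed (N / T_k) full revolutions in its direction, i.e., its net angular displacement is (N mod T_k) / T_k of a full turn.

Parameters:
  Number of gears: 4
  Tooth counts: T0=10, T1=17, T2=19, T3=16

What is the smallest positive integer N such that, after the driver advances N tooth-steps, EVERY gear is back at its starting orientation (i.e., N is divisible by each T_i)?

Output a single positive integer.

Gear k returns to start when N is a multiple of T_k.
All gears at start simultaneously when N is a common multiple of [10, 17, 19, 16]; the smallest such N is lcm(10, 17, 19, 16).
Start: lcm = T0 = 10
Fold in T1=17: gcd(10, 17) = 1; lcm(10, 17) = 10 * 17 / 1 = 170 / 1 = 170
Fold in T2=19: gcd(170, 19) = 1; lcm(170, 19) = 170 * 19 / 1 = 3230 / 1 = 3230
Fold in T3=16: gcd(3230, 16) = 2; lcm(3230, 16) = 3230 * 16 / 2 = 51680 / 2 = 25840
Full cycle length = 25840

Answer: 25840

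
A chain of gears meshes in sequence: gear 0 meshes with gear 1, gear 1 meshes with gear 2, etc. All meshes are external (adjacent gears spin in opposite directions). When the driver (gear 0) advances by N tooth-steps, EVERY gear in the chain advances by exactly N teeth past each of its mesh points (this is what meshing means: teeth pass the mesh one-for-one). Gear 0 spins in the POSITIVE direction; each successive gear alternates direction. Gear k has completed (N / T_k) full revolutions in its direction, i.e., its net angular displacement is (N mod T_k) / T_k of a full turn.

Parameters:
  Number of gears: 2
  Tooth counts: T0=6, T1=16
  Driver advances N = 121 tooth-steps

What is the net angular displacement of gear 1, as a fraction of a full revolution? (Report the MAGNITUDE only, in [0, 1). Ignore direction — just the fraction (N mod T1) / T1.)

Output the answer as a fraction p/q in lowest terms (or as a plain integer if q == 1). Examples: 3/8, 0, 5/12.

Chain of 2 gears, tooth counts: [6, 16]
  gear 0: T0=6, direction=positive, advance = 121 mod 6 = 1 teeth = 1/6 turn
  gear 1: T1=16, direction=negative, advance = 121 mod 16 = 9 teeth = 9/16 turn
Gear 1: 121 mod 16 = 9
Fraction = 9 / 16 = 9/16 (gcd(9,16)=1) = 9/16

Answer: 9/16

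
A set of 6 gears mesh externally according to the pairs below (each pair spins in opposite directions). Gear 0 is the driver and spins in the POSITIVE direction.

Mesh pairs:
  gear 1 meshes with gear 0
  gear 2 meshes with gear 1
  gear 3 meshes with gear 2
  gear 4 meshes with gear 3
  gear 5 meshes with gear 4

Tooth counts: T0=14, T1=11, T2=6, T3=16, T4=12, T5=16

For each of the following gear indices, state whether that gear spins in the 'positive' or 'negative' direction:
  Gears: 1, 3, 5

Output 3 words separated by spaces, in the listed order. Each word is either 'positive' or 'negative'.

Answer: negative negative negative

Derivation:
Gear 0 (driver): positive (depth 0)
  gear 1: meshes with gear 0 -> depth 1 -> negative (opposite of gear 0)
  gear 2: meshes with gear 1 -> depth 2 -> positive (opposite of gear 1)
  gear 3: meshes with gear 2 -> depth 3 -> negative (opposite of gear 2)
  gear 4: meshes with gear 3 -> depth 4 -> positive (opposite of gear 3)
  gear 5: meshes with gear 4 -> depth 5 -> negative (opposite of gear 4)
Queried indices 1, 3, 5 -> negative, negative, negative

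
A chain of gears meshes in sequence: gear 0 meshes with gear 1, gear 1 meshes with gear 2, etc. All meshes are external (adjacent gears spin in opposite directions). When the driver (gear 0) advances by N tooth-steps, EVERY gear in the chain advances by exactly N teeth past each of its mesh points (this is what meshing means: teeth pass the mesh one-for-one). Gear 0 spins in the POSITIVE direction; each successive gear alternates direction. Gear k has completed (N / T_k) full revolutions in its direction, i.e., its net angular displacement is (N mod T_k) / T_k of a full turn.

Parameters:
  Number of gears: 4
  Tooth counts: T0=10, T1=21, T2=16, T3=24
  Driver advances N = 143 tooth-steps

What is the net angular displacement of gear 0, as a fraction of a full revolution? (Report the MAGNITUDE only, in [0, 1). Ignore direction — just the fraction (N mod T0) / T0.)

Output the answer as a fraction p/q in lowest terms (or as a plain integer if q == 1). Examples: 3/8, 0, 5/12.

Answer: 3/10

Derivation:
Chain of 4 gears, tooth counts: [10, 21, 16, 24]
  gear 0: T0=10, direction=positive, advance = 143 mod 10 = 3 teeth = 3/10 turn
  gear 1: T1=21, direction=negative, advance = 143 mod 21 = 17 teeth = 17/21 turn
  gear 2: T2=16, direction=positive, advance = 143 mod 16 = 15 teeth = 15/16 turn
  gear 3: T3=24, direction=negative, advance = 143 mod 24 = 23 teeth = 23/24 turn
Gear 0: 143 mod 10 = 3
Fraction = 3 / 10 = 3/10 (gcd(3,10)=1) = 3/10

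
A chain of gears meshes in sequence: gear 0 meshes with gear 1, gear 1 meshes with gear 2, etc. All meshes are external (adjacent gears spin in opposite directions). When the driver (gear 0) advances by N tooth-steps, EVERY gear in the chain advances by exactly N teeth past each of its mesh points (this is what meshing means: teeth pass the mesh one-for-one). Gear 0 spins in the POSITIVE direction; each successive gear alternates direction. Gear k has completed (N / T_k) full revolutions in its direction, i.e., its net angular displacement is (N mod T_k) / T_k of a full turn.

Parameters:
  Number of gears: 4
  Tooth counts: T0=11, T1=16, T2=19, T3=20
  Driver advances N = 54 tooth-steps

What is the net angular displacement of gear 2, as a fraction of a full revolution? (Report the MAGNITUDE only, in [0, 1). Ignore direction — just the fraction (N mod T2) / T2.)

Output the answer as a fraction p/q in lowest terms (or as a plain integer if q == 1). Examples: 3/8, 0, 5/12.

Answer: 16/19

Derivation:
Chain of 4 gears, tooth counts: [11, 16, 19, 20]
  gear 0: T0=11, direction=positive, advance = 54 mod 11 = 10 teeth = 10/11 turn
  gear 1: T1=16, direction=negative, advance = 54 mod 16 = 6 teeth = 6/16 turn
  gear 2: T2=19, direction=positive, advance = 54 mod 19 = 16 teeth = 16/19 turn
  gear 3: T3=20, direction=negative, advance = 54 mod 20 = 14 teeth = 14/20 turn
Gear 2: 54 mod 19 = 16
Fraction = 16 / 19 = 16/19 (gcd(16,19)=1) = 16/19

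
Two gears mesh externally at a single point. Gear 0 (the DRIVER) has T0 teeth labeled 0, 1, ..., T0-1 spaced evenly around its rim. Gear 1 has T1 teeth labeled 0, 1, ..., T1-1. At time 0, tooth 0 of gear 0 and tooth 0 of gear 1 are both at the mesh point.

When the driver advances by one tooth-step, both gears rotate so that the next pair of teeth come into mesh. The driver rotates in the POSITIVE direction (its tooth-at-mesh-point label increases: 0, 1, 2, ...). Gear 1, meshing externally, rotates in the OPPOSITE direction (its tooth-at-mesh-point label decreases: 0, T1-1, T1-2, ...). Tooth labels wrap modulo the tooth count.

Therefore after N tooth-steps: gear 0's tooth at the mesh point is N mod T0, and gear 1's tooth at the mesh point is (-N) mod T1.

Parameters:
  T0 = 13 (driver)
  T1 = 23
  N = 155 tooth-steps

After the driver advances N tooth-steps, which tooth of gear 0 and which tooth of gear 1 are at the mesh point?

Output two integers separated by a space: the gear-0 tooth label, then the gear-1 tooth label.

Answer: 12 6

Derivation:
Gear 0 (driver, T0=13): tooth at mesh = N mod T0
  155 = 11 * 13 + 12, so 155 mod 13 = 12
  gear 0 tooth = 12
Gear 1 (driven, T1=23): tooth at mesh = (-N) mod T1
  155 = 6 * 23 + 17, so 155 mod 23 = 17
  (-155) mod 23 = (-17) mod 23 = 23 - 17 = 6
Mesh after 155 steps: gear-0 tooth 12 meets gear-1 tooth 6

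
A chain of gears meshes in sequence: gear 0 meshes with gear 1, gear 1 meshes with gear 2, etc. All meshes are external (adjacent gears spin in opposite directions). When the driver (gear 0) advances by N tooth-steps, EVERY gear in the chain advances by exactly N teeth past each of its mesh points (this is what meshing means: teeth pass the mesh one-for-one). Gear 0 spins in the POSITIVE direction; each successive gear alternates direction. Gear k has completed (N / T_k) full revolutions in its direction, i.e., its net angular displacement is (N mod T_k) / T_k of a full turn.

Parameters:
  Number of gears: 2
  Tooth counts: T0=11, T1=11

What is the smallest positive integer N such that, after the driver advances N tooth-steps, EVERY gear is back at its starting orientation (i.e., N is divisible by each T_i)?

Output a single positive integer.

Answer: 11

Derivation:
Gear k returns to start when N is a multiple of T_k.
All gears at start simultaneously when N is a common multiple of [11, 11]; the smallest such N is lcm(11, 11).
Start: lcm = T0 = 11
Fold in T1=11: gcd(11, 11) = 11; lcm(11, 11) = 11 * 11 / 11 = 121 / 11 = 11
Full cycle length = 11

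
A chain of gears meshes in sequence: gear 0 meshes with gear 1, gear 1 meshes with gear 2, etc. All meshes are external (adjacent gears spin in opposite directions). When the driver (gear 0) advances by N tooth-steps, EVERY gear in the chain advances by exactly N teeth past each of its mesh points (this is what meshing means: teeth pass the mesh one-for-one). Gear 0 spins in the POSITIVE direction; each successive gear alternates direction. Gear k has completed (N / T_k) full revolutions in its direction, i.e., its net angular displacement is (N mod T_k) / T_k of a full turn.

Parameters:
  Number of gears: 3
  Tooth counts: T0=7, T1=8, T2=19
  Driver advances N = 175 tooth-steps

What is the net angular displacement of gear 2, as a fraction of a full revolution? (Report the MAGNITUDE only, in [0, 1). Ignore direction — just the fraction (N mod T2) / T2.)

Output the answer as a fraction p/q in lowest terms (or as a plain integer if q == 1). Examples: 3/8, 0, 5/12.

Answer: 4/19

Derivation:
Chain of 3 gears, tooth counts: [7, 8, 19]
  gear 0: T0=7, direction=positive, advance = 175 mod 7 = 0 teeth = 0/7 turn
  gear 1: T1=8, direction=negative, advance = 175 mod 8 = 7 teeth = 7/8 turn
  gear 2: T2=19, direction=positive, advance = 175 mod 19 = 4 teeth = 4/19 turn
Gear 2: 175 mod 19 = 4
Fraction = 4 / 19 = 4/19 (gcd(4,19)=1) = 4/19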